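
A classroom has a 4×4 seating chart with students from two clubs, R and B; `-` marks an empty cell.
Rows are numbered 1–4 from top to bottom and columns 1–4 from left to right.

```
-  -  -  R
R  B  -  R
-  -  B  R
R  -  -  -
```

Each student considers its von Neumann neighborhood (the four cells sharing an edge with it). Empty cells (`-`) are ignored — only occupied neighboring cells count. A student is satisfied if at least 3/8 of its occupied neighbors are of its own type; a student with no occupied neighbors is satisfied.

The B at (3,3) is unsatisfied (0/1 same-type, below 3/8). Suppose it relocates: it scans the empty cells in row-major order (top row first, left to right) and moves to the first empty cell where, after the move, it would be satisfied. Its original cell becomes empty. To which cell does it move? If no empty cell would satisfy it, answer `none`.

Vacating (3,3). Empty cells in order:
  (1,1): 0/1 same-type → still unsatisfied.
  (1,2): 1/1 same-type → satisfied — stop here.

(1,2)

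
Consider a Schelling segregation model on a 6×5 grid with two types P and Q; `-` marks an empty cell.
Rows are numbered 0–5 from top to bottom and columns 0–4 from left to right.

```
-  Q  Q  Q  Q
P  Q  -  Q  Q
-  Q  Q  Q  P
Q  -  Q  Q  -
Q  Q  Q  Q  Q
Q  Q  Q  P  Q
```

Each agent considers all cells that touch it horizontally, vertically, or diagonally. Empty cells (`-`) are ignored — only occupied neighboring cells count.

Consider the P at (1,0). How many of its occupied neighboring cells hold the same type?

Occupied neighbors of (1,0): (0,1)=Q, (1,1)=Q, (2,1)=Q.
Same type (P): 0 of 3.

0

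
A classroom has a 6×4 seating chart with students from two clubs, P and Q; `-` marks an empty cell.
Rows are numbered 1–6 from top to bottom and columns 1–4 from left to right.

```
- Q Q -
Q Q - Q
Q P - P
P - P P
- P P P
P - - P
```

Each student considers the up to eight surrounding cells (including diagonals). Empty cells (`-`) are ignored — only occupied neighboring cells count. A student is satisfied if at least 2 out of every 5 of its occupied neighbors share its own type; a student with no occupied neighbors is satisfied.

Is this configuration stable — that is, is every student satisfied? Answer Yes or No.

Yes

(1,2)Q 3/3 satisfied
(1,3)Q 3/3 satisfied
(2,1)Q 3/4 satisfied
(2,2)Q 4/5 satisfied
(2,4)Q 1/2 satisfied
(3,1)Q 2/4 satisfied
(3,2)P 2/5 satisfied
(3,4)P 2/3 satisfied
(4,1)P 2/3 satisfied
(4,3)P 6/6 satisfied
(4,4)P 4/4 satisfied
(5,2)P 4/4 satisfied
(5,3)P 5/5 satisfied
(5,4)P 4/4 satisfied
(6,1)P 1/1 satisfied
(6,4)P 2/2 satisfied
All meet the threshold, so the configuration is stable.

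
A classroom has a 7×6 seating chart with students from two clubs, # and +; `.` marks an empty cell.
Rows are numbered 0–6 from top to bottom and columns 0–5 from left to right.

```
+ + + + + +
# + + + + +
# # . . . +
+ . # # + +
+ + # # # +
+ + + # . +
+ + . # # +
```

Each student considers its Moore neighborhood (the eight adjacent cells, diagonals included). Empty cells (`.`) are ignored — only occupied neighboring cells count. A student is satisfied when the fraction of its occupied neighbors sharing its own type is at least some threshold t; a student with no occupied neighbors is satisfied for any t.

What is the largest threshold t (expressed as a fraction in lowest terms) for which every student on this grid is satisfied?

Row 0: (0,0)+ 2/3 · (0,1)+ 4/5 · (0,2)+ 5/5 · (0,3)+ 5/5 · (0,4)+ 5/5 · (0,5)+ 3/3
Row 1: (1,0)# 2/5 · (1,1)+ 4/7 · (1,2)+ 5/6 · (1,3)+ 5/5 · (1,4)+ 6/6 · (1,5)+ 4/4
Row 2: (2,0)# 2/4 · (2,1)# 3/6 · (2,5)+ 4/4
Row 3: (3,0)+ 2/4 · (3,2)# 4/5 · (3,3)# 4/5 · (3,4)+ 3/6 · (3,5)+ 3/4
Row 4: (4,0)+ 4/4 · (4,1)+ 5/7 · (4,2)# 4/7 · (4,3)# 5/7 · (4,4)# 3/7 · (4,5)+ 3/4
Row 5: (5,0)+ 5/5 · (5,1)+ 6/7 · (5,2)+ 3/7 · (5,3)# 5/6 · (5,5)+ 2/4
Row 6: (6,0)+ 3/3 · (6,1)+ 4/4 · (6,3)# 2/3 · (6,4)# 2/4 · (6,5)+ 1/2
The smallest same-type fraction is 2/5 at (1,0), which reduces to 2/5. Any threshold above that leaves this student unsatisfied.

2/5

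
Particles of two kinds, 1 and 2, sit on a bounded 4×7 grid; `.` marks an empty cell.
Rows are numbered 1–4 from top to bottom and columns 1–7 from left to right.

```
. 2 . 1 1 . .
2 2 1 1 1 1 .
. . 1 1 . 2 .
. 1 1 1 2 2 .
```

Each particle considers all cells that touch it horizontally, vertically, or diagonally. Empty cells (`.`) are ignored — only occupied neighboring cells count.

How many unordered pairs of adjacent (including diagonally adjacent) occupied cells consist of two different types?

7

Scan each occupied cell's neighbors to the right and below (and the two forward diagonals) so each pair is counted once.
From row 1: 1 unlike of 10 pairs (running 1/10).
From row 2: 4 unlike of 13 pairs (running 5/23).
From row 3: 1 unlike of 9 pairs (running 6/32).
From row 4: 1 unlike of 4 pairs (running 7/36).
Total adjacent occupied pairs: 36; unlike-type pairs: 7.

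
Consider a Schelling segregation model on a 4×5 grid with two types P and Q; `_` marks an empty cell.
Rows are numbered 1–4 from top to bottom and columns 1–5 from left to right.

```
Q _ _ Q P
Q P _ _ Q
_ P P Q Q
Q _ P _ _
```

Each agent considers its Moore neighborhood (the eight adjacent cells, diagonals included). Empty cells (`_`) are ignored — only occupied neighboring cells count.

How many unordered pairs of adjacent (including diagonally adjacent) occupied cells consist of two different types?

Scan each occupied cell's neighbors to the right and below (and the two forward diagonals) so each pair is counted once.
Row 1: Q(1,1)–Q(2,1)= Q(1,1)–P(2,2)≠ Q(1,4)–P(1,5)≠ Q(1,4)–Q(2,5)= P(1,5)–Q(2,5)≠  → 3/5 unlike.
Row 2: Q(2,1)–P(2,2)≠ Q(2,1)–P(3,2)≠ P(2,2)–P(3,2)= P(2,2)–P(3,3)= Q(2,5)–Q(3,5)= Q(2,5)–Q(3,4)=  → 2/6 unlike.
Row 3: P(3,2)–P(3,3)= P(3,2)–P(4,3)= P(3,2)–Q(4,1)≠ P(3,3)–Q(3,4)≠ P(3,3)–P(4,3)= Q(3,4)–Q(3,5)= Q(3,4)–P(4,3)≠  → 3/7 unlike.
Total adjacent occupied pairs: 18; unlike-type pairs: 8.

8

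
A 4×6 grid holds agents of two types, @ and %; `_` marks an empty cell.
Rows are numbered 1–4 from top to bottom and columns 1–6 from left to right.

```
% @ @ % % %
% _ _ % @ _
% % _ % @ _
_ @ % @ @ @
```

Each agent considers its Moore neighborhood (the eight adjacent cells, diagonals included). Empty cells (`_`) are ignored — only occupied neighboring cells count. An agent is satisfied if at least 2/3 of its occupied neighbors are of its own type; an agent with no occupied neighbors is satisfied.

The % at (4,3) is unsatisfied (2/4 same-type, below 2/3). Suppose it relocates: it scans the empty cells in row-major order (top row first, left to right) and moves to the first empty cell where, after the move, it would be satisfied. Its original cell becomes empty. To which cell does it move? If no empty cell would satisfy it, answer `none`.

Vacating (4,3). Empty cells in order:
  (2,2): 4/6 same-type → satisfied — stop here.

(2,2)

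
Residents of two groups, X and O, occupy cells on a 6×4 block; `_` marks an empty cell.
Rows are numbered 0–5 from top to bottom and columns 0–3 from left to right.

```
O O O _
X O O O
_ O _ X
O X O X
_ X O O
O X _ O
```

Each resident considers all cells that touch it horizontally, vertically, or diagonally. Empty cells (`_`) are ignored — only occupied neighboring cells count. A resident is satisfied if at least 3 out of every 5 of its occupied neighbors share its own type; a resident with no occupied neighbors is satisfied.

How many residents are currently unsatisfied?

10

Row 0: (0,0)O 2/3 ok · (0,1)O 4/5 ok · (0,2)O 4/4 ok
Row 1: (1,0)X 0/4 unhappy · (1,1)O 5/6 ok · (1,2)O 5/6 ok · (1,3)O 2/3 ok
Row 2: (2,1)O 4/6 ok · (2,3)X 1/4 unhappy
Row 3: (3,0)O 1/3 unhappy · (3,1)X 1/5 unhappy · (3,2)O 3/7 unhappy · (3,3)X 1/4 unhappy
Row 4: (4,1)X 2/6 unhappy · (4,2)O 3/7 unhappy · (4,3)O 3/4 ok
Row 5: (5,0)O 0/2 unhappy · (5,1)X 1/3 unhappy · (5,3)O 2/2 ok
Unsatisfied: (1,0), (2,3), (3,0), (3,1), (3,2), (3,3), (4,1), (4,2), (5,0), (5,1) — 10 in total.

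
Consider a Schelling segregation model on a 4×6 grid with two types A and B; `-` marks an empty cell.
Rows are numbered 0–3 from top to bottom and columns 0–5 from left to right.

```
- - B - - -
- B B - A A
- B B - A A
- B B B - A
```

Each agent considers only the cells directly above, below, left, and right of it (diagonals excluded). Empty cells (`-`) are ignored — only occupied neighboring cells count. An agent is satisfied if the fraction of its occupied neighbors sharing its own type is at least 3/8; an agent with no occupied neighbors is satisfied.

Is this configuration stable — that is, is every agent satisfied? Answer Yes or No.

Row 0: (0,2)B 1/1 satisfied
Row 1: (1,1)B 2/2 satisfied · (1,2)B 3/3 satisfied · (1,4)A 2/2 satisfied · (1,5)A 2/2 satisfied
Row 2: (2,1)B 3/3 satisfied · (2,2)B 3/3 satisfied · (2,4)A 2/2 satisfied · (2,5)A 3/3 satisfied
Row 3: (3,1)B 2/2 satisfied · (3,2)B 3/3 satisfied · (3,3)B 1/1 satisfied · (3,5)A 1/1 satisfied
All meet the threshold, so the configuration is stable.

Yes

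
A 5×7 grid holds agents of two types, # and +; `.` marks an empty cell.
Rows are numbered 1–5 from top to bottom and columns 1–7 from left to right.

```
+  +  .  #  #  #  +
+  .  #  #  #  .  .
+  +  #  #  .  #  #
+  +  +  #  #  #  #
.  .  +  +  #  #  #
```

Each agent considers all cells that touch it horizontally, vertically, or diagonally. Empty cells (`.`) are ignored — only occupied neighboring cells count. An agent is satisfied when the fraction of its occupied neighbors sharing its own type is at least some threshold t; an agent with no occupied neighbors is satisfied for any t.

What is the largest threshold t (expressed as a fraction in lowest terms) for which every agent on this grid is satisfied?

0/1

(1,1)+ 2/2
(1,2)+ 2/3
(1,4)# 4/4
(1,5)# 4/4
(1,6)# 2/3
(1,7)+ 0/1
(2,1)+ 4/4
(2,3)# 4/6
(2,4)# 6/6
(2,5)# 6/6
(3,1)+ 4/4
(3,2)+ 5/7
(3,3)# 4/7
(3,4)# 6/7
(3,6)# 5/5
(3,7)# 3/3
(4,1)+ 3/3
(4,2)+ 5/6
(4,3)+ 4/7
(4,4)# 4/7
(4,5)# 6/7
(4,6)# 7/7
(4,7)# 5/5
(5,3)+ 3/4
(5,4)+ 2/5
(5,5)# 4/5
(5,6)# 5/5
(5,7)# 3/3
The smallest same-type fraction is 0/1 at (1,7), which reduces to 0/1. Any threshold above that leaves this agent unsatisfied.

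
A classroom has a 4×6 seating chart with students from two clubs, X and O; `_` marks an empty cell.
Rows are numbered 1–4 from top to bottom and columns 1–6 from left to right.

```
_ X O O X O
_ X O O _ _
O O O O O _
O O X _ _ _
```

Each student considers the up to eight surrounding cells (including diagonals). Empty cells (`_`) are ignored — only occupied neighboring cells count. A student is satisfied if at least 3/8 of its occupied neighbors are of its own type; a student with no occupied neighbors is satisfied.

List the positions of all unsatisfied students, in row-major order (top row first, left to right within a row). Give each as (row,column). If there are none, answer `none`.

Row 1: (1,2)X 1/3 ✗ · (1,3)O 3/5 ✓ · (1,4)O 3/4 ✓ · (1,5)X 0/3 ✗ · (1,6)O 0/1 ✗
Row 2: (2,2)X 1/6 ✗ · (2,3)O 6/8 ✓ · (2,4)O 6/7 ✓
Row 3: (3,1)O 3/4 ✓ · (3,2)O 5/7 ✓ · (3,3)O 5/7 ✓ · (3,4)O 4/5 ✓ · (3,5)O 2/2 ✓
Row 4: (4,1)O 3/3 ✓ · (4,2)O 4/5 ✓ · (4,3)X 0/4 ✗

(1,2), (1,5), (1,6), (2,2), (4,3)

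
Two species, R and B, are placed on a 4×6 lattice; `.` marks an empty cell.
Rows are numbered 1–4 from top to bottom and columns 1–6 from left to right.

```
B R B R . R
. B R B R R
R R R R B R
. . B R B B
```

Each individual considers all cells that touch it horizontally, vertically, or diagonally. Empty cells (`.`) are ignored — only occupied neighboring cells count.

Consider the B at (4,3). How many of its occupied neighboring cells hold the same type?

Occupied neighbors of (4,3): (3,2)=R, (3,3)=R, (3,4)=R, (4,4)=R.
Same type (B): 0 of 4.

0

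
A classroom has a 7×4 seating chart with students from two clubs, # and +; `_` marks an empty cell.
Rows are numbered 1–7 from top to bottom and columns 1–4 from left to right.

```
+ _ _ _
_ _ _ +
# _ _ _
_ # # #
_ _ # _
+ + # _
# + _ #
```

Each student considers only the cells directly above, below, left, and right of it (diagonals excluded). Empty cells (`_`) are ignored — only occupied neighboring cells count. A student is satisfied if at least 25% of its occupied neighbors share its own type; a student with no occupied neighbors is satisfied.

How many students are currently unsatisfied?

Row 1: (1,1)+ 0/0 ✓
Row 2: (2,4)+ 0/0 ✓
Row 3: (3,1)# 0/0 ✓
Row 4: (4,2)# 1/1 ✓ · (4,3)# 3/3 ✓ · (4,4)# 1/1 ✓
Row 5: (5,3)# 2/2 ✓
Row 6: (6,1)+ 1/2 ✓ · (6,2)+ 2/3 ✓ · (6,3)# 1/2 ✓
Row 7: (7,1)# 0/2 ✗ · (7,2)+ 1/2 ✓ · (7,4)# 0/0 ✓
Unsatisfied: (7,1) — 1 in total.

1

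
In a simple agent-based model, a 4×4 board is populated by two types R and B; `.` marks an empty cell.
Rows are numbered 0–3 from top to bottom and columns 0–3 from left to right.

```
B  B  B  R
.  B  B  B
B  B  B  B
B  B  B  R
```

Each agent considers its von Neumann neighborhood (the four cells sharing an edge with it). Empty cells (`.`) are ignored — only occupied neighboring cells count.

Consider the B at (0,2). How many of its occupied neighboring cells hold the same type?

2

Occupied neighbors of (0,2): (1,2)=B, (0,1)=B, (0,3)=R.
Same type (B): 2 of 3.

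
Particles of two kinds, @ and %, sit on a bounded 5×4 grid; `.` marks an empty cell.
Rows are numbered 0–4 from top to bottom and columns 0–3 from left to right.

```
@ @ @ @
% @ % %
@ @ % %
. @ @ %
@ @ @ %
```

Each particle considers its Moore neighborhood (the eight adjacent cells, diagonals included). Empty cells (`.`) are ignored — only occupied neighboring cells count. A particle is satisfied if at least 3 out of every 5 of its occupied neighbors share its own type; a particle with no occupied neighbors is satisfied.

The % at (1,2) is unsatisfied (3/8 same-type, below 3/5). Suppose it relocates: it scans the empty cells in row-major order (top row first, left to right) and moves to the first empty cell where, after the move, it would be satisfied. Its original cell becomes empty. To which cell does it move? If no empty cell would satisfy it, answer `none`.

Vacating (1,2). Empty cells in order:
  (3,0): 0/5 same-type → still unsatisfied.

none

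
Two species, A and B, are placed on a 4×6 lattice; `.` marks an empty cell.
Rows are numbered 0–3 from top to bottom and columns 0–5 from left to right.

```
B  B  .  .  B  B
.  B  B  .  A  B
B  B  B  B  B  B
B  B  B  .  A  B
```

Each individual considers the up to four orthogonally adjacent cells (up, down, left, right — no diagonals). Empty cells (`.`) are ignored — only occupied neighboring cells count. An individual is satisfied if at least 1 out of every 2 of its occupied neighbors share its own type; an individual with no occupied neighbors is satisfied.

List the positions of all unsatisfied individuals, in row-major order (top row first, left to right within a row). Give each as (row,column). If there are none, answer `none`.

(1,4), (3,4)

(0,0)B 1/1 ok
(0,1)B 2/2 ok
(0,4)B 1/2 ok
(0,5)B 2/2 ok
(1,1)B 3/3 ok
(1,2)B 2/2 ok
(1,4)A 0/3 unhappy
(1,5)B 2/3 ok
(2,0)B 2/2 ok
(2,1)B 4/4 ok
(2,2)B 4/4 ok
(2,3)B 2/2 ok
(2,4)B 2/4 ok
(2,5)B 3/3 ok
(3,0)B 2/2 ok
(3,1)B 3/3 ok
(3,2)B 2/2 ok
(3,4)A 0/2 unhappy
(3,5)B 1/2 ok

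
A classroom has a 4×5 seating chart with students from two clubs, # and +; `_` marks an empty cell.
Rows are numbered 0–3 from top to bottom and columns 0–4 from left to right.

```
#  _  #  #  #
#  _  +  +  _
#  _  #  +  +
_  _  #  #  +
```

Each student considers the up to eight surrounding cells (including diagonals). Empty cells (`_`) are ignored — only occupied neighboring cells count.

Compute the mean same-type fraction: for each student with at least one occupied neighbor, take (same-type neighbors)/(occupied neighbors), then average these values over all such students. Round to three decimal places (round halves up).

Row 0: (0,0)# 1/1 · (0,2)# 1/3 · (0,3)# 2/4 · (0,4)# 1/2
Row 1: (1,0)# 2/2 · (1,2)+ 2/5 · (1,3)+ 3/7
Row 2: (2,0)# 1/1 · (2,2)# 2/5 · (2,3)+ 4/7 · (2,4)+ 3/4
Row 3: (3,2)# 2/3 · (3,3)# 2/5 · (3,4)+ 2/3
Sum over 14 students: 1/1 + 1/3 + 2/4 + 1/2 + 2/2 + 2/5 + 3/7 + 1/1 + 2/5 + 4/7 + 3/4 + 2/3 + 2/5 + 2/3 = 517/60; mean = 517/60 ÷ 14 = 517/840 = 0.615476… → 0.615.

0.615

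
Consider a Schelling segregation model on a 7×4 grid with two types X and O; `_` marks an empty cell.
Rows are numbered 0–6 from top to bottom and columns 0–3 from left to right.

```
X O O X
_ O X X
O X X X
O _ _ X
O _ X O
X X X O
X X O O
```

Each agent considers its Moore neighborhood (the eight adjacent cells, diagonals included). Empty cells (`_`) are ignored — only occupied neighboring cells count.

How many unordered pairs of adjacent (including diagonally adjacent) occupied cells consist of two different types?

22

Scan each occupied cell's neighbors to the right and below (and the two forward diagonals) so each pair is counted once.
Row 0: X(0,0)–O(0,1)≠ X(0,0)–O(1,1)≠ O(0,1)–O(0,2)= O(0,1)–O(1,1)= O(0,1)–X(1,2)≠ O(0,2)–X(0,3)≠ O(0,2)–X(1,2)≠ O(0,2)–X(1,3)≠ O(0,2)–O(1,1)= X(0,3)–X(1,3)= X(0,3)–X(1,2)=  → 6/11 unlike.
Row 1: O(1,1)–X(1,2)≠ O(1,1)–X(2,1)≠ O(1,1)–X(2,2)≠ O(1,1)–O(2,0)= X(1,2)–X(1,3)= X(1,2)–X(2,2)= X(1,2)–X(2,3)= X(1,2)–X(2,1)= X(1,3)–X(2,3)= X(1,3)–X(2,2)=  → 3/10 unlike.
Row 2: O(2,0)–X(2,1)≠ O(2,0)–O(3,0)= X(2,1)–X(2,2)= X(2,1)–O(3,0)≠ X(2,2)–X(2,3)= X(2,2)–X(3,3)= X(2,3)–X(3,3)=  → 2/7 unlike.
Row 3: O(3,0)–O(4,0)= X(3,3)–O(4,3)≠ X(3,3)–X(4,2)=  → 1/3 unlike.
Row 4: O(4,0)–X(5,0)≠ O(4,0)–X(5,1)≠ X(4,2)–O(4,3)≠ X(4,2)–X(5,2)= X(4,2)–O(5,3)≠ X(4,2)–X(5,1)= O(4,3)–O(5,3)= O(4,3)–X(5,2)≠  → 5/8 unlike.
Row 5: X(5,0)–X(5,1)= X(5,0)–X(6,0)= X(5,0)–X(6,1)= X(5,1)–X(5,2)= X(5,1)–X(6,1)= X(5,1)–O(6,2)≠ X(5,1)–X(6,0)= X(5,2)–O(5,3)≠ X(5,2)–O(6,2)≠ X(5,2)–O(6,3)≠ X(5,2)–X(6,1)= O(5,3)–O(6,3)= O(5,3)–O(6,2)=  → 4/13 unlike.
Row 6: X(6,0)–X(6,1)= X(6,1)–O(6,2)≠ O(6,2)–O(6,3)=  → 1/3 unlike.
Total adjacent occupied pairs: 55; unlike-type pairs: 22.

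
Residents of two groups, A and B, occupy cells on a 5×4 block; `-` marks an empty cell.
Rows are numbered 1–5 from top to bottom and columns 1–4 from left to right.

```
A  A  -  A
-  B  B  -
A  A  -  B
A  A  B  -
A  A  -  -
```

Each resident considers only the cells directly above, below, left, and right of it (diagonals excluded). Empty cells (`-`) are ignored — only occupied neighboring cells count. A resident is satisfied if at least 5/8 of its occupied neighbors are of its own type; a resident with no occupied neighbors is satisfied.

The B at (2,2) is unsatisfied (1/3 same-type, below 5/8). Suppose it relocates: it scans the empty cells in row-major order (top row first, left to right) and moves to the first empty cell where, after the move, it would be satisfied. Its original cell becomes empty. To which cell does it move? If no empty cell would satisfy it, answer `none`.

Vacating (2,2). Empty cells in order:
  (1,3): 1/3 same-type → still unsatisfied.
  (2,1): 0/2 same-type → still unsatisfied.
  (2,4): 2/3 same-type → satisfied — stop here.

(2,4)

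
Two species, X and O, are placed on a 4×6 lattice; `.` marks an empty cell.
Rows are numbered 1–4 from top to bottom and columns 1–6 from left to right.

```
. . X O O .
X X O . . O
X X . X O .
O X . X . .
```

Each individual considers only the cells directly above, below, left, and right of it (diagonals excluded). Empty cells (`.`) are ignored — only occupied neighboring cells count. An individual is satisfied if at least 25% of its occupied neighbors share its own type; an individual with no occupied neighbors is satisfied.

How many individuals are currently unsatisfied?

4

Row 1: (1,3)X 0/2 ✗ · (1,4)O 1/2 ✓ · (1,5)O 1/1 ✓
Row 2: (2,1)X 2/2 ✓ · (2,2)X 2/3 ✓ · (2,3)O 0/2 ✗ · (2,6)O 0/0 ✓
Row 3: (3,1)X 2/3 ✓ · (3,2)X 3/3 ✓ · (3,4)X 1/2 ✓ · (3,5)O 0/1 ✗
Row 4: (4,1)O 0/2 ✗ · (4,2)X 1/2 ✓ · (4,4)X 1/1 ✓
Unsatisfied: (1,3), (2,3), (3,5), (4,1) — 4 in total.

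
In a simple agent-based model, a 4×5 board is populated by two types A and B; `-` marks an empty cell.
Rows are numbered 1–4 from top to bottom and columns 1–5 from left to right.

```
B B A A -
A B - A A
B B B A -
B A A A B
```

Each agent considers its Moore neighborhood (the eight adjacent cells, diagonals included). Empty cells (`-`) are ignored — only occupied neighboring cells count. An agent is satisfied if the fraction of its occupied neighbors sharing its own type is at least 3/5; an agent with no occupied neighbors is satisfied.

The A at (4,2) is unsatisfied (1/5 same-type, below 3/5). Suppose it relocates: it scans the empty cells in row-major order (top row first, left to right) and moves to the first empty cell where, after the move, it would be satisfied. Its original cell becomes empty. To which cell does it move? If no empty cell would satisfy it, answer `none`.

(1,5)

Vacating (4,2). Empty cells in order:
  (1,5): 3/3 same-type → satisfied — stop here.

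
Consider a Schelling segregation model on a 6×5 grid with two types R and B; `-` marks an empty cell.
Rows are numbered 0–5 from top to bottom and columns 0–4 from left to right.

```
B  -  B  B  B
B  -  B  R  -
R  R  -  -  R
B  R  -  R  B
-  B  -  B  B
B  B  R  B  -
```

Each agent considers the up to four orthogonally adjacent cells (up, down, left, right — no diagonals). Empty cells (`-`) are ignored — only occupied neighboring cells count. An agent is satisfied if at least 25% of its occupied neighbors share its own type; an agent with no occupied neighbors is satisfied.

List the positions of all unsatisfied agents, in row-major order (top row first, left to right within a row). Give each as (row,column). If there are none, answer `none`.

(1,3), (2,4), (3,0), (3,3), (5,2)

(0,0)B 1/1 ok
(0,2)B 2/2 ok
(0,3)B 2/3 ok
(0,4)B 1/1 ok
(1,0)B 1/2 ok
(1,2)B 1/2 ok
(1,3)R 0/2 unhappy
(2,0)R 1/3 ok
(2,1)R 2/2 ok
(2,4)R 0/1 unhappy
(3,0)B 0/2 unhappy
(3,1)R 1/3 ok
(3,3)R 0/2 unhappy
(3,4)B 1/3 ok
(4,1)B 1/2 ok
(4,3)B 2/3 ok
(4,4)B 2/2 ok
(5,0)B 1/1 ok
(5,1)B 2/3 ok
(5,2)R 0/2 unhappy
(5,3)B 1/2 ok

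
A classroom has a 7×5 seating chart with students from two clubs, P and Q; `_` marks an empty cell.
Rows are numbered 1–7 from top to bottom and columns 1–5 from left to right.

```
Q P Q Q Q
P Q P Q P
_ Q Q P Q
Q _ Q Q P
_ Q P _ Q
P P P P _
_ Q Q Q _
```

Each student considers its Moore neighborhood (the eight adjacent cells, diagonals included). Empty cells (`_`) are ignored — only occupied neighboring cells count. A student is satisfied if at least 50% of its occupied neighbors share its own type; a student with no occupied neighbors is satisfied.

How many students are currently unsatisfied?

16

(1,1)Q 1/3 not
(1,2)P 2/5 not
(1,3)Q 3/5 satisfied
(1,4)Q 3/5 satisfied
(1,5)Q 2/3 satisfied
(2,1)P 1/4 not
(2,2)Q 4/7 satisfied
(2,3)P 2/8 not
(2,4)Q 5/8 satisfied
(2,5)P 1/5 not
(3,2)Q 4/6 satisfied
(3,3)Q 5/7 satisfied
(3,4)P 3/8 not
(3,5)Q 2/5 not
(4,1)Q 2/2 satisfied
(4,3)Q 4/6 satisfied
(4,4)Q 4/7 satisfied
(4,5)P 1/4 not
(5,2)Q 2/6 not
(5,3)P 3/6 satisfied
(5,5)Q 1/3 not
(6,1)P 1/3 not
(6,2)P 3/6 satisfied
(6,3)P 3/7 not
(6,4)P 2/5 not
(7,2)Q 1/4 not
(7,3)Q 2/5 not
(7,4)Q 1/3 not
Unsatisfied: (1,1), (1,2), (2,1), (2,3), (2,5), (3,4), (3,5), (4,5), (5,2), (5,5), (6,1), (6,3), (6,4), (7,2), (7,3), (7,4) — 16 in total.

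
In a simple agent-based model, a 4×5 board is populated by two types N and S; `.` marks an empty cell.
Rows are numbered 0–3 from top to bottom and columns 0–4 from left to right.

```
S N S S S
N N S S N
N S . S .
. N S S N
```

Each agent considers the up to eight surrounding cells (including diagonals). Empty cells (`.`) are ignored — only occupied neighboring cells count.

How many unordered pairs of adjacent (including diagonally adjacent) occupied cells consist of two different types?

18

Scan each occupied cell's neighbors to the right and below (and the two forward diagonals) so each pair is counted once.
From row 0: 8 unlike of 17 pairs (running 8/17).
From row 1: 5 unlike of 12 pairs (running 13/29).
From row 2: 3 unlike of 7 pairs (running 16/36).
From row 3: 2 unlike of 3 pairs (running 18/39).
Total adjacent occupied pairs: 39; unlike-type pairs: 18.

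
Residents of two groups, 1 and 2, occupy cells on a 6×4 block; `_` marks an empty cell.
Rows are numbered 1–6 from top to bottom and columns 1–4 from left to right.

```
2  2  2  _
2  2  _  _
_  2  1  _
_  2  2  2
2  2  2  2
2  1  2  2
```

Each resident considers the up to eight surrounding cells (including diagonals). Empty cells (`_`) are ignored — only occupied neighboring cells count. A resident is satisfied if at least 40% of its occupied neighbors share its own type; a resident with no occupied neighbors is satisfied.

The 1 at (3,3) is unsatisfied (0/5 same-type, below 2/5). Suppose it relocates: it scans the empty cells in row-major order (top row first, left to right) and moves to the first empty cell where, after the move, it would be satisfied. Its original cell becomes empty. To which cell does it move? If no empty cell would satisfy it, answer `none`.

Vacating (3,3). Empty cells in order:
  (1,4): 0/1 same-type → still unsatisfied.
  (2,3): 0/4 same-type → still unsatisfied.
  (2,4): 0/1 same-type → still unsatisfied.
  (3,1): 0/4 same-type → still unsatisfied.
  (3,4): 0/2 same-type → still unsatisfied.
  (4,1): 0/4 same-type → still unsatisfied.

none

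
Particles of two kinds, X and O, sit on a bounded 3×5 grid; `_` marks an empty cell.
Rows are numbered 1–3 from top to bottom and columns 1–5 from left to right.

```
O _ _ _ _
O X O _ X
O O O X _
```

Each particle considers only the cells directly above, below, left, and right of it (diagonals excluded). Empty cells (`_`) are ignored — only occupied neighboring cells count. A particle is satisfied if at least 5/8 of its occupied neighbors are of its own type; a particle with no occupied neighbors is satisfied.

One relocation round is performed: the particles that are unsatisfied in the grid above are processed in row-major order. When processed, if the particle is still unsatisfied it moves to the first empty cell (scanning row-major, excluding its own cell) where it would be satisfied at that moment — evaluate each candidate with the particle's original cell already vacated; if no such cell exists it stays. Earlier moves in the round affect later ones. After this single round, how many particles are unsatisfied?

Initially unsatisfied (in order): (2,2), (2,3), (3,4).
  (2,2) → (1,4).
  (2,3): now satisfied by earlier moves; stays.
  (3,4) → (1,5).
Resulting grid:
O _ _ X X
O _ O _ X
O O O _ _
All satisfied now.

0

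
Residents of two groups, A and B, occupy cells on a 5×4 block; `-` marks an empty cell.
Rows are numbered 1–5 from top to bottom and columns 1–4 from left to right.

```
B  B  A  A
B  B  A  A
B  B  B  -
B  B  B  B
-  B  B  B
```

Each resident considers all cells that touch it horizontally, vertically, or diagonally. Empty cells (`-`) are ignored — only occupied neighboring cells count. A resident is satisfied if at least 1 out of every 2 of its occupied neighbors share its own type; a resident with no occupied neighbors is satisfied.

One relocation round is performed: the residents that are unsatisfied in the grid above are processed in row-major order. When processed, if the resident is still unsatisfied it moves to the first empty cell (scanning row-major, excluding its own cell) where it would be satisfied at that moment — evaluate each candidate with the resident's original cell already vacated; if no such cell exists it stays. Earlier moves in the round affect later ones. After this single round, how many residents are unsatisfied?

1

Initially unsatisfied (in order): (2,3).
  (2,3): no empty cell satisfies it; stays.
Resulting grid:
B B A A
B B A A
B B B -
B B B B
- B B B
Unsatisfied now: (2,3).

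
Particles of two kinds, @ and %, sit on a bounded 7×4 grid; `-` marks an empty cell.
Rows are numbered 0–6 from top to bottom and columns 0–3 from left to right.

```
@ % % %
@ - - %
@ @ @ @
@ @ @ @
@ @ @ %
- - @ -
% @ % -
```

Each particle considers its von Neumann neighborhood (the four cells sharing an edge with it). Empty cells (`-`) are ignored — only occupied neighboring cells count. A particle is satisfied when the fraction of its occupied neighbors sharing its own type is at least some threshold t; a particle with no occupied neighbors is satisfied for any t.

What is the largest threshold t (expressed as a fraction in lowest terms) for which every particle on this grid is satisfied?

Row 0: (0,0)@ 1/2 · (0,1)% 1/2 · (0,2)% 2/2 · (0,3)% 2/2
Row 1: (1,0)@ 2/2 · (1,3)% 1/2
Row 2: (2,0)@ 3/3 · (2,1)@ 3/3 · (2,2)@ 3/3 · (2,3)@ 2/3
Row 3: (3,0)@ 3/3 · (3,1)@ 4/4 · (3,2)@ 4/4 · (3,3)@ 2/3
Row 4: (4,0)@ 2/2 · (4,1)@ 3/3 · (4,2)@ 3/4 · (4,3)% 0/2
Row 5: (5,2)@ 1/2
Row 6: (6,0)% 0/1 · (6,1)@ 0/2 · (6,2)% 0/2
The smallest same-type fraction is 0/2 at (4,3), which reduces to 0/1. Any threshold above that leaves this particle unsatisfied.

0/1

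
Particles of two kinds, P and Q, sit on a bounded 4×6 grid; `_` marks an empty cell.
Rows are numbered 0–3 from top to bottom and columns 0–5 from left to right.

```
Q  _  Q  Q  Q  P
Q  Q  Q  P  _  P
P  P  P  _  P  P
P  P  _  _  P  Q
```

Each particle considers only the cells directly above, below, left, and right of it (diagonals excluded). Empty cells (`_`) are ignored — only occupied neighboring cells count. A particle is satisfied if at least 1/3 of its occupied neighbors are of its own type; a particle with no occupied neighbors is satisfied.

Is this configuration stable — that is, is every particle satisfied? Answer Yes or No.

Row 0: (0,0)Q 1/1 ok · (0,2)Q 2/2 ok · (0,3)Q 2/3 ok · (0,4)Q 1/2 ok · (0,5)P 1/2 ok
Row 1: (1,0)Q 2/3 ok · (1,1)Q 2/3 ok · (1,2)Q 2/4 ok · (1,3)P 0/2 unhappy · (1,5)P 2/2 ok
Row 2: (2,0)P 2/3 ok · (2,1)P 3/4 ok · (2,2)P 1/2 ok · (2,4)P 2/2 ok · (2,5)P 2/3 ok
Row 3: (3,0)P 2/2 ok · (3,1)P 2/2 ok · (3,4)P 1/2 ok · (3,5)Q 0/2 unhappy
For instance (1,3) has only 0/2 same-type neighbors, below 1/3.

No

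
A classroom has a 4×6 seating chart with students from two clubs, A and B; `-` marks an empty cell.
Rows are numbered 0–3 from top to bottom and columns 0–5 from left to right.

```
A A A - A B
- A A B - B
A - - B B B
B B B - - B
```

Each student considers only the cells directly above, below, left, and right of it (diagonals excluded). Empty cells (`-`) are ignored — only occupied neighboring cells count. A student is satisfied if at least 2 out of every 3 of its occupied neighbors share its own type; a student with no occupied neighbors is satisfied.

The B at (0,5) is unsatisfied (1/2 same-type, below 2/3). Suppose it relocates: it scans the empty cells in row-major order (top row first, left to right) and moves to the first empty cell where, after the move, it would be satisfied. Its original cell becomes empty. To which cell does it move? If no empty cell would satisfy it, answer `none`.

Vacating (0,5). Empty cells in order:
  (0,3): 1/3 same-type → still unsatisfied.
  (1,0): 0/3 same-type → still unsatisfied.
  (1,4): 3/4 same-type → satisfied — stop here.

(1,4)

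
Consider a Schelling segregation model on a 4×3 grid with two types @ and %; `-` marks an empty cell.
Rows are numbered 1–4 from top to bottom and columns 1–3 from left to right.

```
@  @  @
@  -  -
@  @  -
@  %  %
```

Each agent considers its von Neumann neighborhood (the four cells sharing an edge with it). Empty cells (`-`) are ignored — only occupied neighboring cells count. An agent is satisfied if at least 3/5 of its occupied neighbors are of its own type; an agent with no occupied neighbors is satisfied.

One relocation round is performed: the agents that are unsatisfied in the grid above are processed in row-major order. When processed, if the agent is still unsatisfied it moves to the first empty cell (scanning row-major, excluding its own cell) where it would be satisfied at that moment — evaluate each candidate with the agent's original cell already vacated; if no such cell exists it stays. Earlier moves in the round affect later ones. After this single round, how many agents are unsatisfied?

0

Initially unsatisfied (in order): (3,2), (4,1), (4,2).
  (3,2) → (2,2).
  (4,1) → (2,3).
  (4,2): now satisfied by earlier moves; stays.
Resulting grid:
@ @ @
@ @ @
@ - -
- % %
All satisfied now.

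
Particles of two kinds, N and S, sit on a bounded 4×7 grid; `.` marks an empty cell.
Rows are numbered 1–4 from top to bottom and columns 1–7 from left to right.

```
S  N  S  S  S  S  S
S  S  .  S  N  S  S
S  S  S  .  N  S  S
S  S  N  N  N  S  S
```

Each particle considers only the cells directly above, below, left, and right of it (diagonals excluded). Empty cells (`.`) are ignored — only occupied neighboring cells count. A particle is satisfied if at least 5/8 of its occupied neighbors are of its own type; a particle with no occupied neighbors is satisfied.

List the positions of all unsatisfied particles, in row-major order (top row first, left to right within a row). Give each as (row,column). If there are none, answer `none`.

Row 1: (1,1)S 1/2 ✗ · (1,2)N 0/3 ✗ · (1,3)S 1/2 ✗ · (1,4)S 3/3 ✓ · (1,5)S 2/3 ✓ · (1,6)S 3/3 ✓ · (1,7)S 2/2 ✓
Row 2: (2,1)S 3/3 ✓ · (2,2)S 2/3 ✓ · (2,4)S 1/2 ✗ · (2,5)N 1/4 ✗ · (2,6)S 3/4 ✓ · (2,7)S 3/3 ✓
Row 3: (3,1)S 3/3 ✓ · (3,2)S 4/4 ✓ · (3,3)S 1/2 ✗ · (3,5)N 2/3 ✓ · (3,6)S 3/4 ✓ · (3,7)S 3/3 ✓
Row 4: (4,1)S 2/2 ✓ · (4,2)S 2/3 ✓ · (4,3)N 1/3 ✗ · (4,4)N 2/2 ✓ · (4,5)N 2/3 ✓ · (4,6)S 2/3 ✓ · (4,7)S 2/2 ✓

(1,1), (1,2), (1,3), (2,4), (2,5), (3,3), (4,3)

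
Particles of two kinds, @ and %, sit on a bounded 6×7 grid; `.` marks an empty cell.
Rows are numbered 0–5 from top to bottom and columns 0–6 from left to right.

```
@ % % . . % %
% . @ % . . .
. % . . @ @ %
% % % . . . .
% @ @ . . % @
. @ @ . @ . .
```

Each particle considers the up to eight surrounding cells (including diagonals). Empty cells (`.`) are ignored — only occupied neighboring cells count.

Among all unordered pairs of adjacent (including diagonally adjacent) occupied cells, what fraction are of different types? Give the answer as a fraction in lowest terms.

17/36

Scan each occupied cell's neighbors to the right and below (and the two forward diagonals) so each pair is counted once.
From row 0: 4 unlike of 8 pairs (running 4/8).
From row 1: 3 unlike of 4 pairs (running 7/12).
From row 2: 1 unlike of 5 pairs (running 8/17).
From row 3: 5 unlike of 9 pairs (running 13/26).
From row 4: 4 unlike of 9 pairs (running 17/35).
From row 5: 0 unlike of 1 pairs (running 17/36).
Total adjacent occupied pairs: 36; unlike-type pairs: 17.
17/36 is already in lowest terms.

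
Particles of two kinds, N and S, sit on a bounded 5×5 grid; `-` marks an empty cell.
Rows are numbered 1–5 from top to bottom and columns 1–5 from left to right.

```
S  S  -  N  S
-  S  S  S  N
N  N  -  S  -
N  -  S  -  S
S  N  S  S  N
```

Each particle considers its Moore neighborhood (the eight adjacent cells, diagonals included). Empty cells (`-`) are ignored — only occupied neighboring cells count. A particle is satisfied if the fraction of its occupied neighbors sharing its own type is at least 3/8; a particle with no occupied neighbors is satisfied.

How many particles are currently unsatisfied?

6

Row 1: (1,1)S 2/2 satisfied · (1,2)S 3/3 satisfied · (1,4)N 1/4 not · (1,5)S 1/3 not
Row 2: (2,2)S 3/5 satisfied · (2,3)S 4/6 satisfied · (2,4)S 3/5 satisfied · (2,5)N 1/4 not
Row 3: (3,1)N 2/3 satisfied · (3,2)N 2/5 satisfied · (3,4)S 4/5 satisfied
Row 4: (4,1)N 3/4 satisfied · (4,3)S 3/5 satisfied · (4,5)S 2/3 satisfied
Row 5: (5,1)S 0/2 not · (5,2)N 1/4 not · (5,3)S 2/3 satisfied · (5,4)S 3/4 satisfied · (5,5)N 0/2 not
Unsatisfied: (1,4), (1,5), (2,5), (5,1), (5,2), (5,5) — 6 in total.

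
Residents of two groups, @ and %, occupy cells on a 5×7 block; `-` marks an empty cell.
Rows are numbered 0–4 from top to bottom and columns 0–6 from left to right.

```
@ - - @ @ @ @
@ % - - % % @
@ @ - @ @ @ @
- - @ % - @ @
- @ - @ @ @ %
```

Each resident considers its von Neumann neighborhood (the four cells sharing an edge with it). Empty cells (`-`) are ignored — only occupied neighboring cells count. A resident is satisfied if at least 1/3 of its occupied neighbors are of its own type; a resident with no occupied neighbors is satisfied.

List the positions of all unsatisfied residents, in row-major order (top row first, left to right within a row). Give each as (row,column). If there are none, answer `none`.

(0,0)@ 1/1 ok
(0,3)@ 1/1 ok
(0,4)@ 2/3 ok
(0,5)@ 2/3 ok
(0,6)@ 2/2 ok
(1,0)@ 2/3 ok
(1,1)% 0/2 unhappy
(1,4)% 1/3 ok
(1,5)% 1/4 unhappy
(1,6)@ 2/3 ok
(2,0)@ 2/2 ok
(2,1)@ 1/2 ok
(2,3)@ 1/2 ok
(2,4)@ 2/3 ok
(2,5)@ 3/4 ok
(2,6)@ 3/3 ok
(3,2)@ 0/1 unhappy
(3,3)% 0/3 unhappy
(3,5)@ 3/3 ok
(3,6)@ 2/3 ok
(4,1)@ 0/0 ok
(4,3)@ 1/2 ok
(4,4)@ 2/2 ok
(4,5)@ 2/3 ok
(4,6)% 0/2 unhappy

(1,1), (1,5), (3,2), (3,3), (4,6)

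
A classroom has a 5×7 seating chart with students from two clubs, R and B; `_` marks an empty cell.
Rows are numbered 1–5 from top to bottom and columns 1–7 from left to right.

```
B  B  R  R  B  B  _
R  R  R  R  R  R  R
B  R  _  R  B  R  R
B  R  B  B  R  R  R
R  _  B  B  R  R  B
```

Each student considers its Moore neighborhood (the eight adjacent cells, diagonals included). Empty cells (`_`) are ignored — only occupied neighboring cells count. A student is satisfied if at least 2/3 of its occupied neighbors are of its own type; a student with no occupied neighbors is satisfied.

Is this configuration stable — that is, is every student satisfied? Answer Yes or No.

No

(1,1)B 1/3 unhappy
(1,2)B 1/5 unhappy
(1,3)R 4/5 ok
(1,4)R 4/5 ok
(1,5)B 1/5 unhappy
(1,6)B 1/4 unhappy
(2,1)R 2/5 unhappy
(2,2)R 4/7 unhappy
(2,3)R 6/7 ok
(2,4)R 5/7 ok
(2,5)R 5/8 unhappy
(2,6)R 4/7 unhappy
(2,7)R 3/4 ok
(3,1)B 1/5 unhappy
(3,2)R 4/7 unhappy
(3,4)R 4/7 unhappy
(3,5)B 1/8 unhappy
(3,6)R 7/8 ok
(3,7)R 5/5 ok
(4,1)B 1/4 unhappy
(4,2)R 2/6 unhappy
(4,3)B 3/6 unhappy
(4,4)B 4/7 unhappy
(4,5)R 5/8 unhappy
(4,6)R 6/8 ok
(4,7)R 4/5 ok
(5,1)R 1/2 unhappy
(5,3)B 3/4 ok
(5,4)B 3/5 unhappy
(5,5)R 3/5 unhappy
(5,6)R 4/5 ok
(5,7)B 0/3 unhappy
For instance (1,1) has only 1/3 same-type neighbors, below 2/3.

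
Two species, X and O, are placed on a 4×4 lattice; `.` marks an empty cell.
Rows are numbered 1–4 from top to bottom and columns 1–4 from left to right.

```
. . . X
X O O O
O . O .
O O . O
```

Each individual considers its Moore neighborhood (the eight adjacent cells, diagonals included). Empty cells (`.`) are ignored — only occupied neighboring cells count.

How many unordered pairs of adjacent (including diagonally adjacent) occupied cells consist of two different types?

Scan each occupied cell's neighbors to the right and below (and the two forward diagonals) so each pair is counted once.
From row 1: 2 unlike of 2 pairs (running 2/2).
From row 2: 2 unlike of 8 pairs (running 4/10).
From row 3: 0 unlike of 4 pairs (running 4/14).
From row 4: 0 unlike of 1 pairs (running 4/15).
Total adjacent occupied pairs: 15; unlike-type pairs: 4.

4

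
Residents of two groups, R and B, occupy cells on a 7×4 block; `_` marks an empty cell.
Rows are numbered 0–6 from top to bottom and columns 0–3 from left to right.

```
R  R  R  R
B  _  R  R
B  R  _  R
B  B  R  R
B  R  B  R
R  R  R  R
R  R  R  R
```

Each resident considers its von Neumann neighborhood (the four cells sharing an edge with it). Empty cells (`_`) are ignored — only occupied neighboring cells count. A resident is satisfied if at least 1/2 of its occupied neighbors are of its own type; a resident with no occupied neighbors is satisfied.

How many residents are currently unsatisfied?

(0,0)R 1/2 ok
(0,1)R 2/2 ok
(0,2)R 3/3 ok
(0,3)R 2/2 ok
(1,0)B 1/2 ok
(1,2)R 2/2 ok
(1,3)R 3/3 ok
(2,0)B 2/3 ok
(2,1)R 0/2 unhappy
(2,3)R 2/2 ok
(3,0)B 3/3 ok
(3,1)B 1/4 unhappy
(3,2)R 1/3 unhappy
(3,3)R 3/3 ok
(4,0)B 1/3 unhappy
(4,1)R 1/4 unhappy
(4,2)B 0/4 unhappy
(4,3)R 2/3 ok
(5,0)R 2/3 ok
(5,1)R 4/4 ok
(5,2)R 3/4 ok
(5,3)R 3/3 ok
(6,0)R 2/2 ok
(6,1)R 3/3 ok
(6,2)R 3/3 ok
(6,3)R 2/2 ok
Unsatisfied: (2,1), (3,1), (3,2), (4,0), (4,1), (4,2) — 6 in total.

6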